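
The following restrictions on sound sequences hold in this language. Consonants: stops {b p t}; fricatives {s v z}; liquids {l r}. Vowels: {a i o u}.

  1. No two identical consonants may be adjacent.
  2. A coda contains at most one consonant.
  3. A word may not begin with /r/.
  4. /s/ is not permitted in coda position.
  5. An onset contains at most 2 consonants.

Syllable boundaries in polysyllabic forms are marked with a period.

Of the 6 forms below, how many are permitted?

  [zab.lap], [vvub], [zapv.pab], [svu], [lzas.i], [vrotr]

2

[zab.lap] — σ1 onset /z/, coda /b/ ok; σ2 onset /l/, coda /p/ ok → permitted
[vvub] — violates constraint 1: adjacent identical consonants /vv/ → not permitted
[zapv.pab] — violates constraint 2: syllable 1 coda /pv/ has 2 consonants (> 1) → not permitted
[svu] — σ1 onset /sv/ (2C), coda /∅/ ok → permitted
[lzas.i] — violates constraint 4: syllable 1 coda contains /s/ → not permitted
[vrotr] — violates constraint 2: syllable 1 coda /tr/ has 2 consonants (> 1) → not permitted
Permitted: [zab.lap], [svu] → 2.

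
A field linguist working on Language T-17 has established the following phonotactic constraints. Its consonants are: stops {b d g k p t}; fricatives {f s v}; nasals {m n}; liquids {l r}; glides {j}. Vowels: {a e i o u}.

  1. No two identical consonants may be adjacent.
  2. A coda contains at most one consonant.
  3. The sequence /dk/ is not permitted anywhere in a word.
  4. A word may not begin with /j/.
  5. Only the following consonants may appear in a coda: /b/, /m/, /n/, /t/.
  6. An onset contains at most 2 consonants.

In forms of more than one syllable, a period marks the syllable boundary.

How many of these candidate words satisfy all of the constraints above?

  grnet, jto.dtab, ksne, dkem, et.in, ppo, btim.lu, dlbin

2

grnet — violates constraint 6: syllable 1 onset /grn/ has 3 consonants (> 2) → illicit
jto.dtab — violates constraint 4: word begins with /j/ → illicit
ksne — violates constraint 6: syllable 1 onset /ksn/ has 3 consonants (> 2) → illicit
dkem — violates constraint 3: contains banned sequence /dk/ → illicit
et.in — σ1 onset /∅/, coda /t/ ok; σ2 onset /∅/, coda /n/ ok → licit
ppo — violates constraint 1: adjacent identical consonants /pp/ → illicit
btim.lu — σ1 onset /bt/ (2C), coda /m/ ok; σ2 onset /l/, coda /∅/ ok → licit
dlbin — violates constraint 6: syllable 1 onset /dlb/ has 3 consonants (> 2) → illicit
Licit: et.in, btim.lu → 2.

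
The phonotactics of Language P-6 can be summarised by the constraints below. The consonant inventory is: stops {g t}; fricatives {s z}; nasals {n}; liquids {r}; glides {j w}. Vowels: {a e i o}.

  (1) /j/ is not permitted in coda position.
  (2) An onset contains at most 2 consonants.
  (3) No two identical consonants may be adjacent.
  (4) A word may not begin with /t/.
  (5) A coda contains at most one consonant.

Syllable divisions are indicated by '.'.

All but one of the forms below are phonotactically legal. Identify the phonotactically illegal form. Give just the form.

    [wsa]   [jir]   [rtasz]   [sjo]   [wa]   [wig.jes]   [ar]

[wsa] — σ1 onset /ws/ (2C), coda /∅/ ok → phonotactically legal
[jir] — σ1 onset /j/, coda /r/ ok → phonotactically legal
[rtasz] — violates constraint 5: syllable 1 coda /sz/ has 2 consonants (> 1) → phonotactically illegal
[sjo] — σ1 onset /sj/ (2C), coda /∅/ ok → phonotactically legal
[wa] — σ1 onset /w/, coda /∅/ ok → phonotactically legal
[wig.jes] — σ1 onset /w/, coda /g/ ok; σ2 onset /j/, coda /s/ ok → phonotactically legal
[ar] — σ1 onset /∅/, coda /r/ ok → phonotactically legal

[rtasz]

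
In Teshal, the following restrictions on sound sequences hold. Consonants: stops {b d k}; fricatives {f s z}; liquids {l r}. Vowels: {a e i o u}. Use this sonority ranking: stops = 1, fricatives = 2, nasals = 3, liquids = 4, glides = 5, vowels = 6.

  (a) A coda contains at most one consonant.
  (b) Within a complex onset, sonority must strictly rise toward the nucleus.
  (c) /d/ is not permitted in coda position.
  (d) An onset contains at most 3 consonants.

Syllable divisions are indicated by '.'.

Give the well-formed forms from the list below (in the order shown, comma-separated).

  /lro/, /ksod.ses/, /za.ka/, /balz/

/za.ka/

/lro/ — violates constraint (b): syllable 1 onset /lr/: /l/ (liquid, 4) → /r/ (liquid, 4) does not rise → ill-formed
/ksod.ses/ — violates constraint (c): syllable 1 coda contains /d/ → ill-formed
/za.ka/ — σ1 onset /z/, coda /∅/ ok; σ2 onset /k/, coda /∅/ ok → well-formed
/balz/ — violates constraint (a): syllable 1 coda /lz/ has 2 consonants (> 1) → ill-formed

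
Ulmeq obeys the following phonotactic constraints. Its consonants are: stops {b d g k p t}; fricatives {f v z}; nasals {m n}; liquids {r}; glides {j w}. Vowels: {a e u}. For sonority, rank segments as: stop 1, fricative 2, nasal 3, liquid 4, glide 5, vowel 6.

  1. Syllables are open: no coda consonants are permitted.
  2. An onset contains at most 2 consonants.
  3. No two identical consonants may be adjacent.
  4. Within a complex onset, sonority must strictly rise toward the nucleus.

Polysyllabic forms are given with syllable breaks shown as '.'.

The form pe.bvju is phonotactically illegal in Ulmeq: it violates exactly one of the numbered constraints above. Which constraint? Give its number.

pe.bvju: syllable 2 onset /bvj/ has 3 consonants (> 2).
This is a violation of constraint 2: "An onset contains at most 2 consonants."
The remaining constraints (1, 3, 4) are satisfied.

2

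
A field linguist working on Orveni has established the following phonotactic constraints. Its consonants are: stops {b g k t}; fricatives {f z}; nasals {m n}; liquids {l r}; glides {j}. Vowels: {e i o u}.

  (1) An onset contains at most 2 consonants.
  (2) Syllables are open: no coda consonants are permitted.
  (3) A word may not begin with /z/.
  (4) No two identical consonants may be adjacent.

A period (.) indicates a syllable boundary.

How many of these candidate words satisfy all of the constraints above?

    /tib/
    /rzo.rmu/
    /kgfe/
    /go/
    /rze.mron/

2

/tib/ — violates constraint 2: syllable 1 coda /b/ has 1 consonant (> 0) → illicit
/rzo.rmu/ — σ1 onset /rz/ (2C), coda /∅/ ok; σ2 onset /rm/ (2C), coda /∅/ ok → licit
/kgfe/ — violates constraint 1: syllable 1 onset /kgf/ has 3 consonants (> 2) → illicit
/go/ — σ1 onset /g/, coda /∅/ ok → licit
/rze.mron/ — violates constraint 2: syllable 2 coda /n/ has 1 consonant (> 0) → illicit
Licit: /rzo.rmu/, /go/ → 2.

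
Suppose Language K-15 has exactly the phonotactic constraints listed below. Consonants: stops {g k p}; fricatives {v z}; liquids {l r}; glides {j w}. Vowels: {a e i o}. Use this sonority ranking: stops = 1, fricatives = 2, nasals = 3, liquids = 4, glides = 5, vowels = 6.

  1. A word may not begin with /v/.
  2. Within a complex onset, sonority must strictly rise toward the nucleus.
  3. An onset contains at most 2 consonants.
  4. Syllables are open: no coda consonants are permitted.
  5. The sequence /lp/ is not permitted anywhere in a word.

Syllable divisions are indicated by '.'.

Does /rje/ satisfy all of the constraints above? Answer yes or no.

/rje/ — σ1 onset /rj/ (4→5 rises), coda /∅/ ok → phonotactically legal

yes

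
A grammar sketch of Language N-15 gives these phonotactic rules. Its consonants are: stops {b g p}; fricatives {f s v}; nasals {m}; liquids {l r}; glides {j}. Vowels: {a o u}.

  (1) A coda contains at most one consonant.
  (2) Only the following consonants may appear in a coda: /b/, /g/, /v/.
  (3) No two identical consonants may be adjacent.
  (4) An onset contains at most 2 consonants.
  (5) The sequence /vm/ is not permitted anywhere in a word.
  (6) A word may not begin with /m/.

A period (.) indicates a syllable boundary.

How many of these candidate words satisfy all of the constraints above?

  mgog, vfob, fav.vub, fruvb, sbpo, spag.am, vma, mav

mgog — violates constraint 6: word begins with /m/ → phonotactically illegal
vfob — σ1 onset /vf/ (2C), coda /b/ ok → phonotactically legal
fav.vub — violates constraint 3: adjacent identical consonants /vv/ → phonotactically illegal
fruvb — violates constraint 1: syllable 1 coda /vb/ has 2 consonants (> 1) → phonotactically illegal
sbpo — violates constraint 4: syllable 1 onset /sbp/ has 3 consonants (> 2) → phonotactically illegal
spag.am — violates constraint 2: syllable 2 coda contains /m/, which is not a licensed coda consonant → phonotactically illegal
vma — violates constraint 5: contains banned sequence /vm/ → phonotactically illegal
mav — violates constraint 6: word begins with /m/ → phonotactically illegal
Phonotactically legal: vfob → 1.

1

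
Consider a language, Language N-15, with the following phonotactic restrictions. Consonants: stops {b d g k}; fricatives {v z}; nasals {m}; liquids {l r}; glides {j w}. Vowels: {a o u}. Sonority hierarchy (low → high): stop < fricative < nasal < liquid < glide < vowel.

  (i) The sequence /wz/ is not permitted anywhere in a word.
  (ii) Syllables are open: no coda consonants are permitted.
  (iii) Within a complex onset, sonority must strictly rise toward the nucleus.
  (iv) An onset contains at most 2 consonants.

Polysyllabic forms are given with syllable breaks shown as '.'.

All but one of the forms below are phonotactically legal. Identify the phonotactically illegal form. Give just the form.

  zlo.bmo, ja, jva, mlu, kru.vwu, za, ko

zlo.bmo — σ1 onset /zl/ (2→4 rises), coda /∅/ ok; σ2 onset /bm/ (1→3 rises), coda /∅/ ok → phonotactically legal
ja — σ1 onset /j/, coda /∅/ ok → phonotactically legal
jva — violates constraint (iii): syllable 1 onset /jv/: /j/ (glide, 5) → /v/ (fricative, 2) does not rise → phonotactically illegal
mlu — σ1 onset /ml/ (3→4 rises), coda /∅/ ok → phonotactically legal
kru.vwu — σ1 onset /kr/ (1→4 rises), coda /∅/ ok; σ2 onset /vw/ (2→5 rises), coda /∅/ ok → phonotactically legal
za — σ1 onset /z/, coda /∅/ ok → phonotactically legal
ko — σ1 onset /k/, coda /∅/ ok → phonotactically legal

jva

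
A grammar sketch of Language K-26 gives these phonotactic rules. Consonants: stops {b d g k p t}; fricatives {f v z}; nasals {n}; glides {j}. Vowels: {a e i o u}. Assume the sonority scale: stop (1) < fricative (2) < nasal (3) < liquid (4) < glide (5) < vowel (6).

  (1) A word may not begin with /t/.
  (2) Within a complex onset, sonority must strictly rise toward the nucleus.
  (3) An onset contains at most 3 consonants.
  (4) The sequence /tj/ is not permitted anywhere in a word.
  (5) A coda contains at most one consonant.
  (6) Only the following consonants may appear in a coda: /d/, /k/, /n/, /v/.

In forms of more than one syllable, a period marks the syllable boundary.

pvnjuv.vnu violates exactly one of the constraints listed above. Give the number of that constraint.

pvnjuv.vnu: syllable 1 onset /pvnj/ has 4 consonants (> 3).
This is a violation of constraint 3: "An onset contains at most 3 consonants."
The remaining constraints (1, 2, 4, 5, 6) are satisfied.

3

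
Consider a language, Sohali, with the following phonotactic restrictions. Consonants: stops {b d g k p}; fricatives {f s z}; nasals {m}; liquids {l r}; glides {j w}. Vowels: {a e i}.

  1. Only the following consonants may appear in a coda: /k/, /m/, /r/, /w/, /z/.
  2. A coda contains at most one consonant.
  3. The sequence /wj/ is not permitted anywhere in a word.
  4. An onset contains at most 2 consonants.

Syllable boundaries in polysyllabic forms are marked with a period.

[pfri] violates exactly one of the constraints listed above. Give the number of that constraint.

[pfri]: syllable 1 onset /pfr/ has 3 consonants (> 2).
This is a violation of constraint 4: "An onset contains at most 2 consonants."
The remaining constraints (1, 2, 3) are satisfied.

4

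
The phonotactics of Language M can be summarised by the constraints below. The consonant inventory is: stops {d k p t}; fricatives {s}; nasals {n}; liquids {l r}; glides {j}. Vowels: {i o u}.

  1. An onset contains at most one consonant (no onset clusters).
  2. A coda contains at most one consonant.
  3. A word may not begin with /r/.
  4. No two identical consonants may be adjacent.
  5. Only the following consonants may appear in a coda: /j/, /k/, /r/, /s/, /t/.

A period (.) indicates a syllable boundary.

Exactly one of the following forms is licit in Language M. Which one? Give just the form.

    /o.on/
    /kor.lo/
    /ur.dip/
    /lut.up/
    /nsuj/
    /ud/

/o.on/ — violates constraint 5: syllable 2 coda contains /n/, which is not a licensed coda consonant → illicit
/kor.lo/ — σ1 onset /k/, coda /r/ ok; σ2 onset /l/, coda /∅/ ok → licit
/ur.dip/ — violates constraint 5: syllable 2 coda contains /p/, which is not a licensed coda consonant → illicit
/lut.up/ — violates constraint 5: syllable 2 coda contains /p/, which is not a licensed coda consonant → illicit
/nsuj/ — violates constraint 1: syllable 1 onset /ns/ has 2 consonants (> 1) → illicit
/ud/ — violates constraint 5: syllable 1 coda contains /d/, which is not a licensed coda consonant → illicit

/kor.lo/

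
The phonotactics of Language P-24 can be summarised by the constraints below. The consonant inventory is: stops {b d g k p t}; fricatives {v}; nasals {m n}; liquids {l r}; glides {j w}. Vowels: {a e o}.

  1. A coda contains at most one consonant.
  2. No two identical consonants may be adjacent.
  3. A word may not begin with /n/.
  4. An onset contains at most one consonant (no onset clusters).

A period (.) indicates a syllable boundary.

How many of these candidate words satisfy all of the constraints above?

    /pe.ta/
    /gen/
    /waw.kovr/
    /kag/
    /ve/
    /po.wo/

5

/pe.ta/ — σ1 onset /p/, coda /∅/ ok; σ2 onset /t/, coda /∅/ ok → permitted
/gen/ — σ1 onset /g/, coda /n/ ok → permitted
/waw.kovr/ — violates constraint 1: syllable 2 coda /vr/ has 2 consonants (> 1) → not permitted
/kag/ — σ1 onset /k/, coda /g/ ok → permitted
/ve/ — σ1 onset /v/, coda /∅/ ok → permitted
/po.wo/ — σ1 onset /p/, coda /∅/ ok; σ2 onset /w/, coda /∅/ ok → permitted
Permitted: /pe.ta/, /gen/, /kag/, /ve/, /po.wo/ → 5.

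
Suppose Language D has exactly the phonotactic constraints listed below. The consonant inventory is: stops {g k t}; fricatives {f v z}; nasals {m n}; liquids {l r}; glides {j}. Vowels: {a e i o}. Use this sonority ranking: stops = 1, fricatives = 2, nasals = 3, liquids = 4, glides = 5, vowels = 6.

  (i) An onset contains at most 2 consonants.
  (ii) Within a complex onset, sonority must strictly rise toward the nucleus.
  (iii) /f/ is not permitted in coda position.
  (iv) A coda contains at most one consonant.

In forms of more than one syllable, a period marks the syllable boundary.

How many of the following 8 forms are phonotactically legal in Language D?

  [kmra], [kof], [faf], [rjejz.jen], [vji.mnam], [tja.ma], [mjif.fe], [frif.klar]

1

[kmra] — violates constraint (i): syllable 1 onset /kmr/ has 3 consonants (> 2) → phonotactically illegal
[kof] — violates constraint (iii): syllable 1 coda contains /f/ → phonotactically illegal
[faf] — violates constraint (iii): syllable 1 coda contains /f/ → phonotactically illegal
[rjejz.jen] — violates constraint (iv): syllable 1 coda /jz/ has 2 consonants (> 1) → phonotactically illegal
[vji.mnam] — violates constraint (ii): syllable 2 onset /mn/: /m/ (nasal, 3) → /n/ (nasal, 3) does not rise → phonotactically illegal
[tja.ma] — σ1 onset /tj/ (1→5 rises), coda /∅/ ok; σ2 onset /m/, coda /∅/ ok → phonotactically legal
[mjif.fe] — violates constraint (iii): syllable 1 coda contains /f/ → phonotactically illegal
[frif.klar] — violates constraint (iii): syllable 1 coda contains /f/ → phonotactically illegal
Phonotactically legal: [tja.ma] → 1.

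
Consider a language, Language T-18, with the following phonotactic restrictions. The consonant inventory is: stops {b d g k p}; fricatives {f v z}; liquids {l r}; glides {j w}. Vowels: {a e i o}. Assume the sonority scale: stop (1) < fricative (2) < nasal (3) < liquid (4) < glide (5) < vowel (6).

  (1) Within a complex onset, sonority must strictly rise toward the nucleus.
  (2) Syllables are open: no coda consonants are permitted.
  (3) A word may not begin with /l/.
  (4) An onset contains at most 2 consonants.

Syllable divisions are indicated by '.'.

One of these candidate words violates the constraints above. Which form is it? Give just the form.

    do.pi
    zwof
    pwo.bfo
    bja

do.pi — σ1 onset /d/, coda /∅/ ok; σ2 onset /p/, coda /∅/ ok → well-formed
zwof — violates constraint 2: syllable 1 coda /f/ has 1 consonant (> 0) → ill-formed
pwo.bfo — σ1 onset /pw/ (1→5 rises), coda /∅/ ok; σ2 onset /bf/ (1→2 rises), coda /∅/ ok → well-formed
bja — σ1 onset /bj/ (1→5 rises), coda /∅/ ok → well-formed

zwof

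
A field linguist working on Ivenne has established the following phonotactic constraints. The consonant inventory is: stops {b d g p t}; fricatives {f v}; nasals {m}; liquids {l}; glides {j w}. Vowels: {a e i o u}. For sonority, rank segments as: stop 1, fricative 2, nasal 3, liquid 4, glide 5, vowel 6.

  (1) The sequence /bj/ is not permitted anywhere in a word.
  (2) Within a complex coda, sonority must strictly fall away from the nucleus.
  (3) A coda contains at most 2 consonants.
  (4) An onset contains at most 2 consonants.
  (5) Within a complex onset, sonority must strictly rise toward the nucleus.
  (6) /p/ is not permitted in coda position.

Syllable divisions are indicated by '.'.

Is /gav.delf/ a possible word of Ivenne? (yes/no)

yes

/gav.delf/ — σ1 onset /g/, coda /v/ ok; σ2 onset /d/, coda /lf/ (4→2 falls) ok → well-formed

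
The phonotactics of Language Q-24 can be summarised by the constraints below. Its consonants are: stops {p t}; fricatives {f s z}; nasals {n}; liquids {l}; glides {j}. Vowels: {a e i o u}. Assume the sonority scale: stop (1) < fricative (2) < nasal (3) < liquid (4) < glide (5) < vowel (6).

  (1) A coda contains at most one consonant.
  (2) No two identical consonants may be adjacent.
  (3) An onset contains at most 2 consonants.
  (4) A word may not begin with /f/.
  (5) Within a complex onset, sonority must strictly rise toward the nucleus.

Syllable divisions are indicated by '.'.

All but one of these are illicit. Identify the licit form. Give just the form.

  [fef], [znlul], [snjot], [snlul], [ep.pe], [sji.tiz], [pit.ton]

[sji.tiz]

[fef] — violates constraint 4: word begins with /f/ → illicit
[znlul] — violates constraint 3: syllable 1 onset /znl/ has 3 consonants (> 2) → illicit
[snjot] — violates constraint 3: syllable 1 onset /snj/ has 3 consonants (> 2) → illicit
[snlul] — violates constraint 3: syllable 1 onset /snl/ has 3 consonants (> 2) → illicit
[ep.pe] — violates constraint 2: adjacent identical consonants /pp/ → illicit
[sji.tiz] — σ1 onset /sj/ (2→5 rises), coda /∅/ ok; σ2 onset /t/, coda /z/ ok → licit
[pit.ton] — violates constraint 2: adjacent identical consonants /tt/ → illicit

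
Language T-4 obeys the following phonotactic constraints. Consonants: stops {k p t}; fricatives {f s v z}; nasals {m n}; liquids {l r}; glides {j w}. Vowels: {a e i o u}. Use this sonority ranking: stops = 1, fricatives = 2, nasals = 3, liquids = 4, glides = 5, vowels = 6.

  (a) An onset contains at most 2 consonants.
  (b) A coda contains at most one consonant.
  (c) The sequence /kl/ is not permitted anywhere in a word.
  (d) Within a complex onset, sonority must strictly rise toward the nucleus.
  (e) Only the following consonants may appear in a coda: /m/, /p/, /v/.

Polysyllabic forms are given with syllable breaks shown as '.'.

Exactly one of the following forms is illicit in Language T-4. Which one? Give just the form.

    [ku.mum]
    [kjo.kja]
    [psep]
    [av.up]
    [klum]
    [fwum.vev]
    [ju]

[klum]

[ku.mum] — σ1 onset /k/, coda /∅/ ok; σ2 onset /m/, coda /m/ ok → licit
[kjo.kja] — σ1 onset /kj/ (1→5 rises), coda /∅/ ok; σ2 onset /kj/ (1→5 rises), coda /∅/ ok → licit
[psep] — σ1 onset /ps/ (1→2 rises), coda /p/ ok → licit
[av.up] — σ1 onset /∅/, coda /v/ ok; σ2 onset /∅/, coda /p/ ok → licit
[klum] — violates constraint (c): contains banned sequence /kl/ → illicit
[fwum.vev] — σ1 onset /fw/ (2→5 rises), coda /m/ ok; σ2 onset /v/, coda /v/ ok → licit
[ju] — σ1 onset /j/, coda /∅/ ok → licit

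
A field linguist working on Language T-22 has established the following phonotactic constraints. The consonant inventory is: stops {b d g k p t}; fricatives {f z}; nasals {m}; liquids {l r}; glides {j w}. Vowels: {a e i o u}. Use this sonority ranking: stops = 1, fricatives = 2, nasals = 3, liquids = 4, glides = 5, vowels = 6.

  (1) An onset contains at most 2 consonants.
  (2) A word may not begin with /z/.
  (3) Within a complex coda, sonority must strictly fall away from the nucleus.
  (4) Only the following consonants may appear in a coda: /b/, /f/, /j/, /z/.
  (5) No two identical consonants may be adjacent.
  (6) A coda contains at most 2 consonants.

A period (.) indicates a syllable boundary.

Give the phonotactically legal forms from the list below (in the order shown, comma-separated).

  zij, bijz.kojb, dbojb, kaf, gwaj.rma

zij — violates constraint 2: word begins with /z/ → phonotactically illegal
bijz.kojb — σ1 onset /b/, coda /jz/ (5→2 falls) ok; σ2 onset /k/, coda /jb/ (5→1 falls) ok → phonotactically legal
dbojb — σ1 onset /db/ (2C), coda /jb/ (5→1 falls) ok → phonotactically legal
kaf — σ1 onset /k/, coda /f/ ok → phonotactically legal
gwaj.rma — σ1 onset /gw/ (2C), coda /j/ ok; σ2 onset /rm/ (2C), coda /∅/ ok → phonotactically legal

bijz.kojb, dbojb, kaf, gwaj.rma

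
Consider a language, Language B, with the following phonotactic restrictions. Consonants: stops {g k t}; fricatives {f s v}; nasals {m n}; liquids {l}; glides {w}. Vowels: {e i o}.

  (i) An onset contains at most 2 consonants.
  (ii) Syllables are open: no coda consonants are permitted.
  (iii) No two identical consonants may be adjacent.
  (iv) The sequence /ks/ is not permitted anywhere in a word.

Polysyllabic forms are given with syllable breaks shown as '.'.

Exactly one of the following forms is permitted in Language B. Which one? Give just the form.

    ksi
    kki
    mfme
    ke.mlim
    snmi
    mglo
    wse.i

wse.i

ksi — violates constraint (iv): contains banned sequence /ks/ → not permitted
kki — violates constraint (iii): adjacent identical consonants /kk/ → not permitted
mfme — violates constraint (i): syllable 1 onset /mfm/ has 3 consonants (> 2) → not permitted
ke.mlim — violates constraint (ii): syllable 2 coda /m/ has 1 consonant (> 0) → not permitted
snmi — violates constraint (i): syllable 1 onset /snm/ has 3 consonants (> 2) → not permitted
mglo — violates constraint (i): syllable 1 onset /mgl/ has 3 consonants (> 2) → not permitted
wse.i — σ1 onset /ws/ (2C), coda /∅/ ok; σ2 onset /∅/, coda /∅/ ok → permitted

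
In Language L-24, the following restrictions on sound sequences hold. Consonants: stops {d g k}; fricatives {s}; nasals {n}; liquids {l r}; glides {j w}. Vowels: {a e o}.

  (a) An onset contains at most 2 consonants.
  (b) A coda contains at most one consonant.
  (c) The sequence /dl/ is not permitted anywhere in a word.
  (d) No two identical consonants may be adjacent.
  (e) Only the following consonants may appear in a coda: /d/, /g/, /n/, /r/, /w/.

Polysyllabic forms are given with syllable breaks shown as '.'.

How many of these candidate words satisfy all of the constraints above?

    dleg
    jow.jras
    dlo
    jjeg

dleg — violates constraint (c): contains banned sequence /dl/ → illicit
jow.jras — violates constraint (e): syllable 2 coda contains /s/, which is not a licensed coda consonant → illicit
dlo — violates constraint (c): contains banned sequence /dl/ → illicit
jjeg — violates constraint (d): adjacent identical consonants /jj/ → illicit
No form is licit → 0.

0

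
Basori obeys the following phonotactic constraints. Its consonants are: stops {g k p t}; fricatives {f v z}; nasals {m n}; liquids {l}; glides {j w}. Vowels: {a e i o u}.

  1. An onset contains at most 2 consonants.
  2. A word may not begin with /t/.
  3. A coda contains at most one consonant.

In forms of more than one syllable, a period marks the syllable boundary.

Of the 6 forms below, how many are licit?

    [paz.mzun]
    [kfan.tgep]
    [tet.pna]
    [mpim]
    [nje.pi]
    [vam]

5

[paz.mzun] — σ1 onset /p/, coda /z/ ok; σ2 onset /mz/ (2C), coda /n/ ok → licit
[kfan.tgep] — σ1 onset /kf/ (2C), coda /n/ ok; σ2 onset /tg/ (2C), coda /p/ ok → licit
[tet.pna] — violates constraint 2: word begins with /t/ → illicit
[mpim] — σ1 onset /mp/ (2C), coda /m/ ok → licit
[nje.pi] — σ1 onset /nj/ (2C), coda /∅/ ok; σ2 onset /p/, coda /∅/ ok → licit
[vam] — σ1 onset /v/, coda /m/ ok → licit
Licit: [paz.mzun], [kfan.tgep], [mpim], [nje.pi], [vam] → 5.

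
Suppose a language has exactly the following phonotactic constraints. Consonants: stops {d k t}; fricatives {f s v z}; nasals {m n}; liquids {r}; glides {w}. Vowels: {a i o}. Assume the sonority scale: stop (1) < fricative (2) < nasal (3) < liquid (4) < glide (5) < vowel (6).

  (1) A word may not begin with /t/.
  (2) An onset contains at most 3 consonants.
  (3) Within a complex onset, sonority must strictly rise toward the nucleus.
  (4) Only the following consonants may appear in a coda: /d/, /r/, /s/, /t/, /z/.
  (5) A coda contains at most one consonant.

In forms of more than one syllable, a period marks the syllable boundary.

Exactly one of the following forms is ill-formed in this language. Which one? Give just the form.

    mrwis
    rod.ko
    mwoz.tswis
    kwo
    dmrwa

mrwis — σ1 onset /mrw/ (3→4→5 rises), coda /s/ ok → well-formed
rod.ko — σ1 onset /r/, coda /d/ ok; σ2 onset /k/, coda /∅/ ok → well-formed
mwoz.tswis — σ1 onset /mw/ (3→5 rises), coda /z/ ok; σ2 onset /tsw/ (1→2→5 rises), coda /s/ ok → well-formed
kwo — σ1 onset /kw/ (1→5 rises), coda /∅/ ok → well-formed
dmrwa — violates constraint 2: syllable 1 onset /dmrw/ has 4 consonants (> 3) → ill-formed

dmrwa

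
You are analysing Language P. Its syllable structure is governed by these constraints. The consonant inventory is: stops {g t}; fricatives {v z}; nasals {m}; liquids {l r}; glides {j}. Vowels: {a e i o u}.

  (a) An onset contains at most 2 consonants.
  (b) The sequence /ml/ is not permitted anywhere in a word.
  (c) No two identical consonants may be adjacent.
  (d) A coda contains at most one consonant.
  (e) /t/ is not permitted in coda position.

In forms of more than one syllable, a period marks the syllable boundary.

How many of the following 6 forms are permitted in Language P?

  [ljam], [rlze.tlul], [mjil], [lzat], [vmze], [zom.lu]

[ljam] — σ1 onset /lj/ (2C), coda /m/ ok → permitted
[rlze.tlul] — violates constraint (a): syllable 1 onset /rlz/ has 3 consonants (> 2) → not permitted
[mjil] — σ1 onset /mj/ (2C), coda /l/ ok → permitted
[lzat] — violates constraint (e): syllable 1 coda contains /t/ → not permitted
[vmze] — violates constraint (a): syllable 1 onset /vmz/ has 3 consonants (> 2) → not permitted
[zom.lu] — violates constraint (b): contains banned sequence /ml/ → not permitted
Permitted: [ljam], [mjil] → 2.

2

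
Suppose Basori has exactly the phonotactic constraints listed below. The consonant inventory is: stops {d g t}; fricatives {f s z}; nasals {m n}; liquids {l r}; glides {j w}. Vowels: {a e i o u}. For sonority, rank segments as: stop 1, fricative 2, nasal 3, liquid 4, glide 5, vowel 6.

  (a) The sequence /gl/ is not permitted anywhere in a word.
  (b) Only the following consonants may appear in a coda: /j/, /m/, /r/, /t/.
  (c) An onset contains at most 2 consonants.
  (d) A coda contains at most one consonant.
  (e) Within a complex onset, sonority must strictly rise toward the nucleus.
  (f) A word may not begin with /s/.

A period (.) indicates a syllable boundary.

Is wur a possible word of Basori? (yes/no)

yes

wur — σ1 onset /w/, coda /r/ ok → phonotactically legal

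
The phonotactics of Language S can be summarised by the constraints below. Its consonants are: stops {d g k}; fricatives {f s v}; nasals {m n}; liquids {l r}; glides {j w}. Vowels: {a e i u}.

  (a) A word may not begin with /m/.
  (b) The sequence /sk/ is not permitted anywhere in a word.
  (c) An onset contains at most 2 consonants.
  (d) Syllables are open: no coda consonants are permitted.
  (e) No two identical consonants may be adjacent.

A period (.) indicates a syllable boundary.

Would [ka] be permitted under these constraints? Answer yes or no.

[ka] — σ1 onset /k/, coda /∅/ ok → permitted

yes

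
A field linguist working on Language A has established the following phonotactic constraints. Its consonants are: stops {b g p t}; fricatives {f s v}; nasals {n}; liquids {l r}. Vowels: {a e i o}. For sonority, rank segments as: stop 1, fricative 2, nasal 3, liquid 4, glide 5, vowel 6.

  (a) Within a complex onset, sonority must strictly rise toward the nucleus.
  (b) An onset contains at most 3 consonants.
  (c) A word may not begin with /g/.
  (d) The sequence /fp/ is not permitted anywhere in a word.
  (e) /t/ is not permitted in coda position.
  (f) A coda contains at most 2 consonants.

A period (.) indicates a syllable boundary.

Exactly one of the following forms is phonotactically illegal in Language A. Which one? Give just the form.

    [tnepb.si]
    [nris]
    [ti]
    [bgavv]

[tnepb.si] — σ1 onset /tn/ (1→3 rises), coda /pb/ (2C) ok; σ2 onset /s/, coda /∅/ ok → phonotactically legal
[nris] — σ1 onset /nr/ (3→4 rises), coda /s/ ok → phonotactically legal
[ti] — σ1 onset /t/, coda /∅/ ok → phonotactically legal
[bgavv] — violates constraint (a): syllable 1 onset /bg/: /b/ (stop, 1) → /g/ (stop, 1) does not rise → phonotactically illegal

[bgavv]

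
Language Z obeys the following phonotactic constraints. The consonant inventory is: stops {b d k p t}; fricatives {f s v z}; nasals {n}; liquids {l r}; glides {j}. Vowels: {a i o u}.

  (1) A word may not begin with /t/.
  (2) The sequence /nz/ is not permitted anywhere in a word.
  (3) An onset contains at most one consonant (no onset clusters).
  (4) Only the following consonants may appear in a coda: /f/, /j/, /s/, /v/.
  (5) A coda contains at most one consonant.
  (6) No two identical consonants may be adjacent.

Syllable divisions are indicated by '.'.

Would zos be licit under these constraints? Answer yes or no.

zos — σ1 onset /z/, coda /s/ ok → licit

yes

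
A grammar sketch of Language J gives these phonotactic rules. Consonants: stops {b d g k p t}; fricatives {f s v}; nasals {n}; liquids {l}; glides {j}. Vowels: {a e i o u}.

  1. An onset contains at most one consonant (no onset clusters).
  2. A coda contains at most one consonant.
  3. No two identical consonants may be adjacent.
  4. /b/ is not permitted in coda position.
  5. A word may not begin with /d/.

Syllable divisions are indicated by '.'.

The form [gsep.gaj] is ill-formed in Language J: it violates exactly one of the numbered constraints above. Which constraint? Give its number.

1

[gsep.gaj]: syllable 1 onset /gs/ has 2 consonants (> 1).
This is a violation of constraint 1: "An onset contains at most one consonant (no onset clusters)."
The remaining constraints (2, 3, 4, 5) are satisfied.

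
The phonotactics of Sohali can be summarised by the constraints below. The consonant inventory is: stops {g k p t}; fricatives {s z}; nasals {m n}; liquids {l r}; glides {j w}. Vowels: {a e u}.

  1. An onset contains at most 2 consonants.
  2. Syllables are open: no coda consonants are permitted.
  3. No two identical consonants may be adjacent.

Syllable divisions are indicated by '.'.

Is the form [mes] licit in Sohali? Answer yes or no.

no

[mes] — violates constraint 2: syllable 1 coda /s/ has 1 consonant (> 0) → illicit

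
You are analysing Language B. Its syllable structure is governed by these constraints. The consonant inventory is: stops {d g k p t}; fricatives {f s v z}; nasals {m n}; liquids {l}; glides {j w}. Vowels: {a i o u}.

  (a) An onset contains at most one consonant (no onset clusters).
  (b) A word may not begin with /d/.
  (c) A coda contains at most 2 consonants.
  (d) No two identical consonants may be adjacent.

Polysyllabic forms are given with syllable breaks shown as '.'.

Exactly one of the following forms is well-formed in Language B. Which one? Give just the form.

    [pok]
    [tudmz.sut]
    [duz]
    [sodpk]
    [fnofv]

[pok]

[pok] — σ1 onset /p/, coda /k/ ok → well-formed
[tudmz.sut] — violates constraint (c): syllable 1 coda /dmz/ has 3 consonants (> 2) → ill-formed
[duz] — violates constraint (b): word begins with /d/ → ill-formed
[sodpk] — violates constraint (c): syllable 1 coda /dpk/ has 3 consonants (> 2) → ill-formed
[fnofv] — violates constraint (a): syllable 1 onset /fn/ has 2 consonants (> 1) → ill-formed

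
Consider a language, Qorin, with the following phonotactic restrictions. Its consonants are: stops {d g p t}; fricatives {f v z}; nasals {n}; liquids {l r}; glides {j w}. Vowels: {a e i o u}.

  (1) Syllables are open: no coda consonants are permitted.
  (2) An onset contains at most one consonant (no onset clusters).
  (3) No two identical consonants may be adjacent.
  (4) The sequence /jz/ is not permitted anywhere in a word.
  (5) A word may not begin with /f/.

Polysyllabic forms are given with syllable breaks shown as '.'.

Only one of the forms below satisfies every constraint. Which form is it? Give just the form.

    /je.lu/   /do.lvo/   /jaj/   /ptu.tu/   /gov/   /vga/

/je.lu/

/je.lu/ — σ1 onset /j/, coda /∅/ ok; σ2 onset /l/, coda /∅/ ok → permitted
/do.lvo/ — violates constraint 2: syllable 2 onset /lv/ has 2 consonants (> 1) → not permitted
/jaj/ — violates constraint 1: syllable 1 coda /j/ has 1 consonant (> 0) → not permitted
/ptu.tu/ — violates constraint 2: syllable 1 onset /pt/ has 2 consonants (> 1) → not permitted
/gov/ — violates constraint 1: syllable 1 coda /v/ has 1 consonant (> 0) → not permitted
/vga/ — violates constraint 2: syllable 1 onset /vg/ has 2 consonants (> 1) → not permitted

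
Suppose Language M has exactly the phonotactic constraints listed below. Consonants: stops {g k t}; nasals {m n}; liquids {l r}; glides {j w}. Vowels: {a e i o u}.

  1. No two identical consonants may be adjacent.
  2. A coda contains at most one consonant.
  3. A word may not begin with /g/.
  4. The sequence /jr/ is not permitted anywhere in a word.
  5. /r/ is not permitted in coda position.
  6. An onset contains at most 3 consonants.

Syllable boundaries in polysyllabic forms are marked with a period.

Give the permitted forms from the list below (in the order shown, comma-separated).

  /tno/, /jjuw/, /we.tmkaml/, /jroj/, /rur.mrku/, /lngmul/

/tno/ — σ1 onset /tn/ (2C), coda /∅/ ok → permitted
/jjuw/ — violates constraint 1: adjacent identical consonants /jj/ → not permitted
/we.tmkaml/ — violates constraint 2: syllable 2 coda /ml/ has 2 consonants (> 1) → not permitted
/jroj/ — violates constraint 4: contains banned sequence /jr/ → not permitted
/rur.mrku/ — violates constraint 5: syllable 1 coda contains /r/ → not permitted
/lngmul/ — violates constraint 6: syllable 1 onset /lngm/ has 4 consonants (> 3) → not permitted

/tno/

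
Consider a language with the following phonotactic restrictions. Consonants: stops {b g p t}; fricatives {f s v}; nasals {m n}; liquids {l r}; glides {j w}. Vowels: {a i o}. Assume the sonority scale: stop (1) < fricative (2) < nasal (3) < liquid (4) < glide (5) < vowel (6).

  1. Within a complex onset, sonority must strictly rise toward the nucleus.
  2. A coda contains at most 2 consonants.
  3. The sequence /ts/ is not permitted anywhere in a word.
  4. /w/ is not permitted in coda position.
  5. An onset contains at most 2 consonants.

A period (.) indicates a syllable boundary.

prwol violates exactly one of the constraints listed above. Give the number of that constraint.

prwol: syllable 1 onset /prw/ has 3 consonants (> 2).
This is a violation of constraint 5: "An onset contains at most 2 consonants."
The remaining constraints (1, 2, 3, 4) are satisfied.

5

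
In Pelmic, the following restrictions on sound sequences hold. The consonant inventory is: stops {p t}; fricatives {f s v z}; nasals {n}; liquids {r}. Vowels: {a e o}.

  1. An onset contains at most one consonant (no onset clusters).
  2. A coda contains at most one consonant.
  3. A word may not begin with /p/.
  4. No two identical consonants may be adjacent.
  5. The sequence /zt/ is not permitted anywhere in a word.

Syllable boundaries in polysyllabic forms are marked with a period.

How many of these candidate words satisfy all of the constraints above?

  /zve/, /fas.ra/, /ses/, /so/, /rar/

/zve/ — violates constraint 1: syllable 1 onset /zv/ has 2 consonants (> 1) → ill-formed
/fas.ra/ — σ1 onset /f/, coda /s/ ok; σ2 onset /r/, coda /∅/ ok → well-formed
/ses/ — σ1 onset /s/, coda /s/ ok → well-formed
/so/ — σ1 onset /s/, coda /∅/ ok → well-formed
/rar/ — σ1 onset /r/, coda /r/ ok → well-formed
Well-formed: /fas.ra/, /ses/, /so/, /rar/ → 4.

4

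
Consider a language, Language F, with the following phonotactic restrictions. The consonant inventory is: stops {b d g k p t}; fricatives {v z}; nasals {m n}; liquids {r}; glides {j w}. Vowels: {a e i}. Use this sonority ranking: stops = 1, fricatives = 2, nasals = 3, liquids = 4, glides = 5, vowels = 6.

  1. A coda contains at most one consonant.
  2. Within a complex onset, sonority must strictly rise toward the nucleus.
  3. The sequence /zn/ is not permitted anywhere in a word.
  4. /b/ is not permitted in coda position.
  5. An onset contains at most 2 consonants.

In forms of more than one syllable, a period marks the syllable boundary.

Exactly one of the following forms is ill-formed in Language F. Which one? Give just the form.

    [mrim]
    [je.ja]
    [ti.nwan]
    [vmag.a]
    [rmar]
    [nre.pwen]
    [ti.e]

[mrim] — σ1 onset /mr/ (3→4 rises), coda /m/ ok → well-formed
[je.ja] — σ1 onset /j/, coda /∅/ ok; σ2 onset /j/, coda /∅/ ok → well-formed
[ti.nwan] — σ1 onset /t/, coda /∅/ ok; σ2 onset /nw/ (3→5 rises), coda /n/ ok → well-formed
[vmag.a] — σ1 onset /vm/ (2→3 rises), coda /g/ ok; σ2 onset /∅/, coda /∅/ ok → well-formed
[rmar] — violates constraint 2: syllable 1 onset /rm/: /r/ (liquid, 4) → /m/ (nasal, 3) does not rise → ill-formed
[nre.pwen] — σ1 onset /nr/ (3→4 rises), coda /∅/ ok; σ2 onset /pw/ (1→5 rises), coda /n/ ok → well-formed
[ti.e] — σ1 onset /t/, coda /∅/ ok; σ2 onset /∅/, coda /∅/ ok → well-formed

[rmar]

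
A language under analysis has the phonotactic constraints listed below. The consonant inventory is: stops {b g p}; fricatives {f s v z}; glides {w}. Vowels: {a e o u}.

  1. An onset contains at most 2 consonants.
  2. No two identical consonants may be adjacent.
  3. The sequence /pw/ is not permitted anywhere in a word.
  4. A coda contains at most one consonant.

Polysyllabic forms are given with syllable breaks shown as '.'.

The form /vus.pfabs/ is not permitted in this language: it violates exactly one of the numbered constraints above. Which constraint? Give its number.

/vus.pfabs/: syllable 2 coda /bs/ has 2 consonants (> 1).
This is a violation of constraint 4: "A coda contains at most one consonant."
The remaining constraints (1, 2, 3) are satisfied.

4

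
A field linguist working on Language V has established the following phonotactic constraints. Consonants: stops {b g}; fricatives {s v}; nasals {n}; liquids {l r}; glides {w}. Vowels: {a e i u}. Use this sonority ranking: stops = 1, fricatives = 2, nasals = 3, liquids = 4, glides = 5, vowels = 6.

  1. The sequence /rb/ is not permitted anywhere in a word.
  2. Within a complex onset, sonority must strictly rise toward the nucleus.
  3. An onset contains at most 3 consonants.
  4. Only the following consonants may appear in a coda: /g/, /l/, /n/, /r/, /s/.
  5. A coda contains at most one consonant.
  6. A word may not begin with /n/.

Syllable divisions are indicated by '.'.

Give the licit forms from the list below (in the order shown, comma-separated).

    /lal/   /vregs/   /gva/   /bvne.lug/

/lal/ — σ1 onset /l/, coda /l/ ok → licit
/vregs/ — violates constraint 5: syllable 1 coda /gs/ has 2 consonants (> 1) → illicit
/gva/ — σ1 onset /gv/ (1→2 rises), coda /∅/ ok → licit
/bvne.lug/ — σ1 onset /bvn/ (1→2→3 rises), coda /∅/ ok; σ2 onset /l/, coda /g/ ok → licit

/lal/, /gva/, /bvne.lug/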